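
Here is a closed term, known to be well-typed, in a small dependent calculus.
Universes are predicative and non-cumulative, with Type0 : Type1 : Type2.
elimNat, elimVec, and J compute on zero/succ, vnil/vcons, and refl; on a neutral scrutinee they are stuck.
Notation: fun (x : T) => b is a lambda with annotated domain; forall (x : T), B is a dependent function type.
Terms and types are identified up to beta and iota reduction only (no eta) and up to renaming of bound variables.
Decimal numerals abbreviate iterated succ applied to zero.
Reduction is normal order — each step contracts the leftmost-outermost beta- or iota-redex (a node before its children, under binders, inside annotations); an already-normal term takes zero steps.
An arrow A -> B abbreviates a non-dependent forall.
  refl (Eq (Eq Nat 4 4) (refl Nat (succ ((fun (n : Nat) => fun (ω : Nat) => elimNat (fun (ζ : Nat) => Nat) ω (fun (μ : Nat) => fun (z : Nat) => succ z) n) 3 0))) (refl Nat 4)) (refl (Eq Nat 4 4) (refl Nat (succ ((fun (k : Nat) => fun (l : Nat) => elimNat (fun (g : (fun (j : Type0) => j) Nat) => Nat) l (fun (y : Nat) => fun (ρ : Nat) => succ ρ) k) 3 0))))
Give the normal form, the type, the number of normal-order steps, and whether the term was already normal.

normal form:
  refl (Eq (Eq Nat 4 4) (refl Nat 4) (refl Nat 4)) (refl (Eq Nat 4 4) (refl Nat 4))
inferred type:
  Eq (Eq (Eq Nat 4 4) (refl Nat 4) (refl Nat 4)) (refl (Eq Nat 4 4) (refl Nat 4)) (refl (Eq Nat 4 4) (refl Nat 4))
reduction steps (normal order): 24
started in normal form: no
first contracted redex: a beta-redex


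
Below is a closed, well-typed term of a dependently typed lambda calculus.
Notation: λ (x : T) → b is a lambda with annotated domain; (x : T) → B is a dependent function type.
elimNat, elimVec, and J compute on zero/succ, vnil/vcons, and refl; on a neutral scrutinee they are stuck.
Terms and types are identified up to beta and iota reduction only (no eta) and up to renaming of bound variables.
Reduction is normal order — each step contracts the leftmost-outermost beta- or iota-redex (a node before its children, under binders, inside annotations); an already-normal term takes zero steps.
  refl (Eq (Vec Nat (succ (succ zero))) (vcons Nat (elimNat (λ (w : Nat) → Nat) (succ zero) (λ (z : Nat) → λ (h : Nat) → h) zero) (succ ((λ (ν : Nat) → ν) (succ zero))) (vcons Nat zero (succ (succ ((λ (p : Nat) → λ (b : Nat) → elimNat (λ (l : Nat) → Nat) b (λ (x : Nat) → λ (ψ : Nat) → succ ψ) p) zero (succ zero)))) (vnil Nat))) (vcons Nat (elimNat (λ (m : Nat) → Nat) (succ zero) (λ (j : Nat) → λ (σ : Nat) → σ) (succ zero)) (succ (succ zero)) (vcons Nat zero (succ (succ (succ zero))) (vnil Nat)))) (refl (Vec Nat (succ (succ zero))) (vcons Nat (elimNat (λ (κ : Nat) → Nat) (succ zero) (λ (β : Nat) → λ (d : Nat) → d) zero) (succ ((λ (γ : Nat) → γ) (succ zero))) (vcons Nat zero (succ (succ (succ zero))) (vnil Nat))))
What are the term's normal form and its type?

resulting normal form:
  refl (Eq (Vec Nat (succ (succ zero))) (vcons Nat (succ zero) (succ (succ zero)) (vcons Nat zero (succ (succ (succ zero))) (vnil Nat))) (vcons Nat (succ zero) (succ (succ zero)) (vcons Nat zero (succ (succ (succ zero))) (vnil Nat)))) (refl (Vec Nat (succ (succ zero))) (vcons Nat (succ zero) (succ (succ zero)) (vcons Nat zero (succ (succ (succ zero))) (vnil Nat))))
the term's type:
  Eq (Eq (Vec Nat (succ (succ zero))) (vcons Nat (succ zero) (succ (succ zero)) (vcons Nat zero (succ (succ (succ zero))) (vnil Nat))) (vcons Nat (succ zero) (succ (succ zero)) (vcons Nat zero (succ (succ (succ zero))) (vnil Nat)))) (refl (Vec Nat (succ (succ zero))) (vcons Nat (succ zero) (succ (succ zero)) (vcons Nat zero (succ (succ (succ zero))) (vnil Nat)))) (refl (Vec Nat (succ (succ zero))) (vcons Nat (succ zero) (succ (succ zero)) (vcons Nat zero (succ (succ (succ zero))) (vnil Nat))))
observation: normalization takes exactly 11 steps under the normal-order strategy.


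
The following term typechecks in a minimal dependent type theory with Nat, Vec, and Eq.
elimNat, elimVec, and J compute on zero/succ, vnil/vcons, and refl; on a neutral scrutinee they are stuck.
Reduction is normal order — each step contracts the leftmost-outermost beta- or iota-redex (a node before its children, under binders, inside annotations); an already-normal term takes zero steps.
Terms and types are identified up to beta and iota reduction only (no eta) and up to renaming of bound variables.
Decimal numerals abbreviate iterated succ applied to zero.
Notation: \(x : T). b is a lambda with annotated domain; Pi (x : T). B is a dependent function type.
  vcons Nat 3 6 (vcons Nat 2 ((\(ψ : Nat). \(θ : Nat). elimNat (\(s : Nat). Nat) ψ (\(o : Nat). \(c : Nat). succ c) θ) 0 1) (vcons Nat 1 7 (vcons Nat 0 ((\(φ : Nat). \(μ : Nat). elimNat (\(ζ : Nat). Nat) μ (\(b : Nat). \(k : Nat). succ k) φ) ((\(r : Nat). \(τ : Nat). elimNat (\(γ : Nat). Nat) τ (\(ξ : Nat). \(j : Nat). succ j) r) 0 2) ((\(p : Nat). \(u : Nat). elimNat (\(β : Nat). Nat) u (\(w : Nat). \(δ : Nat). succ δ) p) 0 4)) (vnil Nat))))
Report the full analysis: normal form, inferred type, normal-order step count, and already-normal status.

resulting normal form:
  vcons Nat 3 6 (vcons Nat 2 1 (vcons Nat 1 7 (vcons Nat 0 6 (vnil Nat))))
the term's type:
  Vec Nat 4
steps to reach normal form (normal order): 21
started in normal form: no
first redex: a beta-redex


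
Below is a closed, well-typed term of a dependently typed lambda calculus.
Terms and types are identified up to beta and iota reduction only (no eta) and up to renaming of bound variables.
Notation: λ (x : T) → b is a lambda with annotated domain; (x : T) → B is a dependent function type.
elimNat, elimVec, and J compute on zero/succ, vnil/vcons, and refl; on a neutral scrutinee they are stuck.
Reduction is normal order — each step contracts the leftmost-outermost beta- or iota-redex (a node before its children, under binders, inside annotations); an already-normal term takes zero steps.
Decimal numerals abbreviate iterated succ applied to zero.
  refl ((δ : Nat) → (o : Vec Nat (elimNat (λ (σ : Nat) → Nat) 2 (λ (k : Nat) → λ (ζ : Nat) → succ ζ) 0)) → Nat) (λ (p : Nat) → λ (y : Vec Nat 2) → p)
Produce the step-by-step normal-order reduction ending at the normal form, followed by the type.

reduction (normal order):
  refl ((δ : Nat) → (o : Vec Nat (elimNat (λ (σ : Nat) → Nat) 2 (λ (k : Nat) → λ (ζ : Nat) → succ ζ) 0)) → Nat) (λ (p : Nat) → λ (y : Vec Nat 2) → p)
  ~> refl ((δ : Nat) → (o : Vec Nat 2) → Nat) (λ (σ : Nat) → λ (k : Vec Nat 2) → σ)
the term's type:
  Eq ((δ : Nat) → (o : Vec Nat 2) → Nat) (λ (σ : Nat) → λ (k : Vec Nat 2) → σ) (λ (ζ : Nat) → λ (p : Vec Nat 2) → ζ)


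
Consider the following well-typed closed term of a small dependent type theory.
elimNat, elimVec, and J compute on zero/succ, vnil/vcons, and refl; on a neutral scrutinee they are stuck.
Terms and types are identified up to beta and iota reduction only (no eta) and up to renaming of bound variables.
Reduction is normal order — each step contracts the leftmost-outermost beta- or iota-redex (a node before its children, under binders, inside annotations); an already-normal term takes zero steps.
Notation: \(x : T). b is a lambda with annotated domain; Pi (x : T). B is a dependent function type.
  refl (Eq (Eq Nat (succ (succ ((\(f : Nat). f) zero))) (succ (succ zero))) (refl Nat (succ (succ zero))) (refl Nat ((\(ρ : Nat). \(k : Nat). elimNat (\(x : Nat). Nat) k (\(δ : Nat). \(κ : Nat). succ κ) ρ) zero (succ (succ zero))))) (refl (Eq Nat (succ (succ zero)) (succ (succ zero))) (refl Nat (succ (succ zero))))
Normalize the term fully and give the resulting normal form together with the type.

normal form:
  refl (Eq (Eq Nat (succ (succ zero)) (succ (succ zero))) (refl Nat (succ (succ zero))) (refl Nat (succ (succ zero)))) (refl (Eq Nat (succ (succ zero)) (succ (succ zero))) (refl Nat (succ (succ zero))))
type:
  Eq (Eq (Eq Nat (succ (succ zero)) (succ (succ zero))) (refl Nat (succ (succ zero))) (refl Nat (succ (succ zero)))) (refl (Eq Nat (succ (succ zero)) (succ (succ zero))) (refl Nat (succ (succ zero)))) (refl (Eq Nat (succ (succ zero)) (succ (succ zero))) (refl Nat (succ (succ zero))))


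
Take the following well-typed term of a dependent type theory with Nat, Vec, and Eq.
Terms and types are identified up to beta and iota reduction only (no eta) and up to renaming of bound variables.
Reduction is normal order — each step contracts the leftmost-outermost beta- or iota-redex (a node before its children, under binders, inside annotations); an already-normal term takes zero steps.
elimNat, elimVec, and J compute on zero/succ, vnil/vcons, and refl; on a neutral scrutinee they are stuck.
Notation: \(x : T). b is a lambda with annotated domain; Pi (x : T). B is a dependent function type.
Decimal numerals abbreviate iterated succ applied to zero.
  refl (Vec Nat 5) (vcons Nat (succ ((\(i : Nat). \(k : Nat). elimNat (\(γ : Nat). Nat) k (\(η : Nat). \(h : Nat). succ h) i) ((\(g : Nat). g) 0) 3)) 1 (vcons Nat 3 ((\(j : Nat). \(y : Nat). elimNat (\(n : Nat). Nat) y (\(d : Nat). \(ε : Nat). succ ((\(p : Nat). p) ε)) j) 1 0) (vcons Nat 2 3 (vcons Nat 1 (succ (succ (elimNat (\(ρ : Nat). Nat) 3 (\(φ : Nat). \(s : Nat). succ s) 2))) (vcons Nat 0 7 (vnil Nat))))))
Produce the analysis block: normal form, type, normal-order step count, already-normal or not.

resulting normal form:
  refl (Vec Nat 5) (vcons Nat 4 1 (vcons Nat 3 1 (vcons Nat 2 3 (vcons Nat 1 7 (vcons Nat 0 7 (vnil Nat))))))
the term's type:
  Eq (Vec Nat 5) (vcons Nat 4 1 (vcons Nat 3 1 (vcons Nat 2 3 (vcons Nat 1 7 (vcons Nat 0 7 (vnil Nat)))))) (vcons Nat 4 1 (vcons Nat 3 1 (vcons Nat 2 3 (vcons Nat 1 7 (vcons Nat 0 7 (vnil Nat))))))
steps to reach normal form (normal order): 18
started in normal form: no
first redex: a beta-redex


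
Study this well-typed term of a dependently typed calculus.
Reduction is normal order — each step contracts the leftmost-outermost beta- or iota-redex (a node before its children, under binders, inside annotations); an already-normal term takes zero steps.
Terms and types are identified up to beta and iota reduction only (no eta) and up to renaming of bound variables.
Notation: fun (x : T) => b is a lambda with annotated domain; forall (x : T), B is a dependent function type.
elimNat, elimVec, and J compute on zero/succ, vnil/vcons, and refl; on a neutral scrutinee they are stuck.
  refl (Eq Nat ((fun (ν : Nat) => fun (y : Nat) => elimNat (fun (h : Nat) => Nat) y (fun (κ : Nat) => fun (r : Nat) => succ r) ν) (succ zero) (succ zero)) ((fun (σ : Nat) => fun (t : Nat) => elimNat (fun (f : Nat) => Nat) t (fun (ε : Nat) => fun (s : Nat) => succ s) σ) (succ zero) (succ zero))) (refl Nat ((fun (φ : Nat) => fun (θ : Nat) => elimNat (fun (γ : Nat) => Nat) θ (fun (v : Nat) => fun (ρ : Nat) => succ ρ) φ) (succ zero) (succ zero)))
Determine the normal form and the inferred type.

reduced normal form:
  refl (Eq Nat (succ (succ zero)) (succ (succ zero))) (refl Nat (succ (succ zero)))
inferred type:
  Eq (Eq Nat (succ (succ zero)) (succ (succ zero))) (refl Nat (succ (succ zero))) (refl Nat (succ (succ zero)))


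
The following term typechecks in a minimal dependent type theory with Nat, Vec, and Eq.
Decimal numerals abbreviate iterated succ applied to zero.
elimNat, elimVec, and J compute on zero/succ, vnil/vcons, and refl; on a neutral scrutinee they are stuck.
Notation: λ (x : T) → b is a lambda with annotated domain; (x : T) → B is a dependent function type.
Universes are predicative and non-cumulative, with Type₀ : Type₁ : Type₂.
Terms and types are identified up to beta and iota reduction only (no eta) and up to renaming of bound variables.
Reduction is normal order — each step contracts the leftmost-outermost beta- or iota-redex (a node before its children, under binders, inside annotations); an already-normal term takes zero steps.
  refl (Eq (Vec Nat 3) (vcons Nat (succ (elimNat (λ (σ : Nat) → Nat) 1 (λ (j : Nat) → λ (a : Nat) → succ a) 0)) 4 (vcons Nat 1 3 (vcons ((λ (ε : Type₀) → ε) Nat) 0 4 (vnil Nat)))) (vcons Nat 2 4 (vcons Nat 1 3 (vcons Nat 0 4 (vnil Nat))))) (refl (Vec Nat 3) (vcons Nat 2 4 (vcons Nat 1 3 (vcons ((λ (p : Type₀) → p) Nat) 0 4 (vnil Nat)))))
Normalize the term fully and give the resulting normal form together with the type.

normal form:
  refl (Eq (Vec Nat 3) (vcons Nat 2 4 (vcons Nat 1 3 (vcons Nat 0 4 (vnil Nat)))) (vcons Nat 2 4 (vcons Nat 1 3 (vcons Nat 0 4 (vnil Nat))))) (refl (Vec Nat 3) (vcons Nat 2 4 (vcons Nat 1 3 (vcons Nat 0 4 (vnil Nat)))))
type:
  Eq (Eq (Vec Nat 3) (vcons Nat 2 4 (vcons Nat 1 3 (vcons Nat 0 4 (vnil Nat)))) (vcons Nat 2 4 (vcons Nat 1 3 (vcons Nat 0 4 (vnil Nat))))) (refl (Vec Nat 3) (vcons Nat 2 4 (vcons Nat 1 3 (vcons Nat 0 4 (vnil Nat))))) (refl (Vec Nat 3) (vcons Nat 2 4 (vcons Nat 1 3 (vcons Nat 0 4 (vnil Nat)))))
observation: 3 normal-order steps normalize the term, beginning with an elimNat iota-redex.


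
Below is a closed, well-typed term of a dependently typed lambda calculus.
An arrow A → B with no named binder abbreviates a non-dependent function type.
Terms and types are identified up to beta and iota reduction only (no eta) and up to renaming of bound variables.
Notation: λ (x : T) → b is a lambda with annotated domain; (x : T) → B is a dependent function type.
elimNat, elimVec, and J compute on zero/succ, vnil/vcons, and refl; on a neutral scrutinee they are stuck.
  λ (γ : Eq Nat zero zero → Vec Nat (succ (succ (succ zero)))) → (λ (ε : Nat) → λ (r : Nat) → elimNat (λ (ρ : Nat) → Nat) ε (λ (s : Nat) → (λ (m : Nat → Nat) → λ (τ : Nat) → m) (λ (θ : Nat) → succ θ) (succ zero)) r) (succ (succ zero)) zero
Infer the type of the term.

the term's type:
  (Eq Nat zero zero → Vec Nat (succ (succ (succ zero)))) → Nat


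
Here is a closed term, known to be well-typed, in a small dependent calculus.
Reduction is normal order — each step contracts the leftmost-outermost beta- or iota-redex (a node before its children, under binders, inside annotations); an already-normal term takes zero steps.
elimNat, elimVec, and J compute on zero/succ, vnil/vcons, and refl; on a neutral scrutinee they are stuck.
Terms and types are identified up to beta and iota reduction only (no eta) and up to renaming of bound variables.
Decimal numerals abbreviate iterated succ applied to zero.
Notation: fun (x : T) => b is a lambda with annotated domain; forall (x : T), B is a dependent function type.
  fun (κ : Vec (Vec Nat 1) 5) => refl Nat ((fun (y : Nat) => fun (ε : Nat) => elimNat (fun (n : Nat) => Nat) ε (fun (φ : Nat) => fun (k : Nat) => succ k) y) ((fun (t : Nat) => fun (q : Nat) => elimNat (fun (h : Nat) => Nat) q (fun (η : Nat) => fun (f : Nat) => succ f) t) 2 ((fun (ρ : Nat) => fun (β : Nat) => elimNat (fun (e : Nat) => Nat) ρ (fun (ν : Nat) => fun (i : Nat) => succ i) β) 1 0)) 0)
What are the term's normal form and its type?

reduced normal form:
  fun (κ : Vec (Vec Nat 1) 5) => refl Nat 3
type:
  forall (κ : Vec (Vec Nat 1) 5), Eq Nat 3 3


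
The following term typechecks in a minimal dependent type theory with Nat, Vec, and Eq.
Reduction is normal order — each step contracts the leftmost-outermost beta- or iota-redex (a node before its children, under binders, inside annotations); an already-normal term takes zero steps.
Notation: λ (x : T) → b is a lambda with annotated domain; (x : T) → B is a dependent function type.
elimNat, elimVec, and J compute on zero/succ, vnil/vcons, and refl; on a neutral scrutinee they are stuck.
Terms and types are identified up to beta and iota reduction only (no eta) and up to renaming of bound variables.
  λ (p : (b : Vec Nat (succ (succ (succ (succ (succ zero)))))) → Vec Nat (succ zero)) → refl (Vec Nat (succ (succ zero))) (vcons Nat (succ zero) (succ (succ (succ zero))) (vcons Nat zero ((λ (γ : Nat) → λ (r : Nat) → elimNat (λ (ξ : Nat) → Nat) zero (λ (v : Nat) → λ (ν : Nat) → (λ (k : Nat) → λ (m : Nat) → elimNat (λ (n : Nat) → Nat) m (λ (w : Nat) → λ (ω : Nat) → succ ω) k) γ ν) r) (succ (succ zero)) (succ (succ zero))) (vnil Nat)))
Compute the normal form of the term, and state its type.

resulting normal form:
  λ (p : (b : Vec Nat (succ (succ (succ (succ (succ zero)))))) → Vec Nat (succ zero)) → refl (Vec Nat (succ (succ zero))) (vcons Nat (succ zero) (succ (succ (succ zero))) (vcons Nat zero (succ (succ (succ (succ zero)))) (vnil Nat)))
type:
  (p : (b : Vec Nat (succ (succ (succ (succ (succ zero)))))) → Vec Nat (succ zero)) → Eq (Vec Nat (succ (succ zero))) (vcons Nat (succ zero) (succ (succ (succ zero))) (vcons Nat zero (succ (succ (succ (succ zero)))) (vnil Nat))) (vcons Nat (succ zero) (succ (succ (succ zero))) (vcons Nat zero (succ (succ (succ (succ zero)))) (vnil Nat)))
observation: the leftmost-outermost redex is a beta-redex, and normalization takes 27 steps.


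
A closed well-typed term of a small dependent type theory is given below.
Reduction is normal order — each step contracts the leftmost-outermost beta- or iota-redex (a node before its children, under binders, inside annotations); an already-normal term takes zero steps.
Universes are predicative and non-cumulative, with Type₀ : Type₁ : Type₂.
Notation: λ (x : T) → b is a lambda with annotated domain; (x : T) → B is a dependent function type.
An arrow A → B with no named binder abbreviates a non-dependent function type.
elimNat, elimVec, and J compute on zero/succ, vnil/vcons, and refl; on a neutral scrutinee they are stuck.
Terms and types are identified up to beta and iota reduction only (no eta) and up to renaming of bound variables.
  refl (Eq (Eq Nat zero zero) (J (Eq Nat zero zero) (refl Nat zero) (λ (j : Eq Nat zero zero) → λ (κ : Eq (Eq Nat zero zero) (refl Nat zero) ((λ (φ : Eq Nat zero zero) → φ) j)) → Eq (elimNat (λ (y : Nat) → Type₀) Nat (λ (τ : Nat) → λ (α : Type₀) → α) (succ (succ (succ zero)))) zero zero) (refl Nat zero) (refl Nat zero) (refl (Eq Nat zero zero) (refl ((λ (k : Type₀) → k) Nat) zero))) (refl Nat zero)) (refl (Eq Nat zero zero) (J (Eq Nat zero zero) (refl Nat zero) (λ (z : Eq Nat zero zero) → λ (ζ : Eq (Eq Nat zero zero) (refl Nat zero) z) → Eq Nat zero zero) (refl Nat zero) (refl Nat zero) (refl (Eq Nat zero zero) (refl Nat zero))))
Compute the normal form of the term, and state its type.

reduced normal form:
  refl (Eq (Eq Nat zero zero) (refl Nat zero) (refl Nat zero)) (refl (Eq Nat zero zero) (refl Nat zero))
inferred type:
  Eq (Eq (Eq Nat zero zero) (refl Nat zero) (refl Nat zero)) (refl (Eq Nat zero zero) (refl Nat zero)) (refl (Eq Nat zero zero) (refl Nat zero))
observation: the leftmost-outermost redex is a J iota-redex, and normalization takes 2 steps.


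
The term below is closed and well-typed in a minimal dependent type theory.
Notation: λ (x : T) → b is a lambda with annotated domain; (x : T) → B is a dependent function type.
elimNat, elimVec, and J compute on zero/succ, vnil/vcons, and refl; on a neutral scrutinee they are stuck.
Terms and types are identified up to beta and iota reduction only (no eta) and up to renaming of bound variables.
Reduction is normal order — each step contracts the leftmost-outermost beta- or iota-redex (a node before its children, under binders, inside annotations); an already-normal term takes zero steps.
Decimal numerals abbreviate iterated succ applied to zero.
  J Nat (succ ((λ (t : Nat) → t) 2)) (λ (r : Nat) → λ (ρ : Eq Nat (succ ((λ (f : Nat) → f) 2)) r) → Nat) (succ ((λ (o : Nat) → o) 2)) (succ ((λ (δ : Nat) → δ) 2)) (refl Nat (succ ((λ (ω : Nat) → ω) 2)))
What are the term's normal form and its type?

reduced normal form:
  3
type:
  Nat
observation: 2 normal-order steps normalize the term, beginning with a J iota-redex.


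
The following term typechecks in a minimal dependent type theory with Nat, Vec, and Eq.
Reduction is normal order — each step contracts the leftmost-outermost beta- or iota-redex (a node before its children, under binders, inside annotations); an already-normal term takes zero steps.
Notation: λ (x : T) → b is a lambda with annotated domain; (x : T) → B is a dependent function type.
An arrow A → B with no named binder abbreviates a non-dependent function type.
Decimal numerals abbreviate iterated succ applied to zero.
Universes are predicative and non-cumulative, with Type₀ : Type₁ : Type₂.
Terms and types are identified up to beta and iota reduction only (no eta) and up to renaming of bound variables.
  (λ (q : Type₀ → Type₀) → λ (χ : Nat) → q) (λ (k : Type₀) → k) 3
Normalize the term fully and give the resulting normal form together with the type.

resulting normal form:
  λ (q : Type₀) → q
type:
  Type₀ → Type₀


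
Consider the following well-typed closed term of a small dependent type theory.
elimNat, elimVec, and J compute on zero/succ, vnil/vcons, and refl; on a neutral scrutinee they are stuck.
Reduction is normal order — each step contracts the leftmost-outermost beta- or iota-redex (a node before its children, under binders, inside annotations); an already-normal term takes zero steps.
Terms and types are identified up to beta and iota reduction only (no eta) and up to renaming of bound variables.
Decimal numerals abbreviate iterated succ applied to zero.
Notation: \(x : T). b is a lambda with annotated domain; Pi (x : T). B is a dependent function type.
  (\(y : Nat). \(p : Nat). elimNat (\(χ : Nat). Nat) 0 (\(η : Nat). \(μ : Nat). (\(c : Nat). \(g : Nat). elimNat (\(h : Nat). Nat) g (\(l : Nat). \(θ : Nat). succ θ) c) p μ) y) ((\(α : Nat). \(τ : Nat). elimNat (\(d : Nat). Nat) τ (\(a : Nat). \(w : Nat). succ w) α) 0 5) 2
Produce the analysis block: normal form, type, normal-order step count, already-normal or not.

normal form:
  10
inferred type:
  Nat
reduction steps (normal order): 30
already normal: no
first contracted redex: a beta-redex


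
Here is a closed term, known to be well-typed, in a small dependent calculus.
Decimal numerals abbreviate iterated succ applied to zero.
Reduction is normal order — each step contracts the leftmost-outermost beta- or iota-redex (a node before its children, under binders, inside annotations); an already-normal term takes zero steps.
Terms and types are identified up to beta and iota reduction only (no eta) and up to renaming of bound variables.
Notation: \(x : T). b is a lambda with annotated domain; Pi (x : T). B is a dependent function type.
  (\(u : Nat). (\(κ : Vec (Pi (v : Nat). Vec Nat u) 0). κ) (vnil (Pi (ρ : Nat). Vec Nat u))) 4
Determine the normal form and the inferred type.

normal form:
  vnil (Pi (u : Nat). Vec Nat 4)
the term's type:
  Vec (Pi (u : Nat). Vec Nat 4) 0
observation: the first redex contracted is a beta-redex; the normal form is reached in 2 normal-order steps.


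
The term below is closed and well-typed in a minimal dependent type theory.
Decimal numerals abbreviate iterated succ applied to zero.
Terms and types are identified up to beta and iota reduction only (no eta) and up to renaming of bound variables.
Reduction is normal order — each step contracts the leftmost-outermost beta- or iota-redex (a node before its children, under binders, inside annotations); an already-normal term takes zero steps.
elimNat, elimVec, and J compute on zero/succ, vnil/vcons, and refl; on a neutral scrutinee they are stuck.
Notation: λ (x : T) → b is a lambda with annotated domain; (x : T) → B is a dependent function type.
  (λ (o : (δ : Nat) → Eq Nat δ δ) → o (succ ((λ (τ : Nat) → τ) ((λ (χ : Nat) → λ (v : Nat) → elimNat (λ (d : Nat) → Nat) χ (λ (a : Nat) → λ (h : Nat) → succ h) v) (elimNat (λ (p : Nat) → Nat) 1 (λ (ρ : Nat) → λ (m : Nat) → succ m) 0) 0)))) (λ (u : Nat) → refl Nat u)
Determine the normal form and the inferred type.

resulting normal form:
  refl Nat 2
inferred type:
  Eq Nat 2 2


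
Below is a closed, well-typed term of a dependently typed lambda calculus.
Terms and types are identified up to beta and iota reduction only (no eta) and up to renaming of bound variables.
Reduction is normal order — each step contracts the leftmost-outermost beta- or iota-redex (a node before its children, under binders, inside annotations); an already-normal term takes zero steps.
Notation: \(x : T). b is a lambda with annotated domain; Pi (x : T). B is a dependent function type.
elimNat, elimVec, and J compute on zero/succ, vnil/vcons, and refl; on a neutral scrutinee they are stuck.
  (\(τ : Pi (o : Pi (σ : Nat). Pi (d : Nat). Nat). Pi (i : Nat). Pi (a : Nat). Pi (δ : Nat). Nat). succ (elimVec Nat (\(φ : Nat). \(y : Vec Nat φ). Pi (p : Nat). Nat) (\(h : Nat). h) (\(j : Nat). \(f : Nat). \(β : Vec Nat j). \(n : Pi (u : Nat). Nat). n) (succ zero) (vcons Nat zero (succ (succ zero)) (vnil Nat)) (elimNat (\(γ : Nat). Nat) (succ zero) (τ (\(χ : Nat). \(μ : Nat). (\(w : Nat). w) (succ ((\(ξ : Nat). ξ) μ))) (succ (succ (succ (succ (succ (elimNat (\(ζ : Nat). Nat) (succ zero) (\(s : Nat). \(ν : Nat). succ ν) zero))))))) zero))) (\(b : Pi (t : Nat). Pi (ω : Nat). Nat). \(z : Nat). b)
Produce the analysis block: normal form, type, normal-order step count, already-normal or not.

normal form:
  succ (succ zero)
inferred type:
  Nat
reduction steps (normal order): 9
term was already normal: no
first redex: a beta-redex


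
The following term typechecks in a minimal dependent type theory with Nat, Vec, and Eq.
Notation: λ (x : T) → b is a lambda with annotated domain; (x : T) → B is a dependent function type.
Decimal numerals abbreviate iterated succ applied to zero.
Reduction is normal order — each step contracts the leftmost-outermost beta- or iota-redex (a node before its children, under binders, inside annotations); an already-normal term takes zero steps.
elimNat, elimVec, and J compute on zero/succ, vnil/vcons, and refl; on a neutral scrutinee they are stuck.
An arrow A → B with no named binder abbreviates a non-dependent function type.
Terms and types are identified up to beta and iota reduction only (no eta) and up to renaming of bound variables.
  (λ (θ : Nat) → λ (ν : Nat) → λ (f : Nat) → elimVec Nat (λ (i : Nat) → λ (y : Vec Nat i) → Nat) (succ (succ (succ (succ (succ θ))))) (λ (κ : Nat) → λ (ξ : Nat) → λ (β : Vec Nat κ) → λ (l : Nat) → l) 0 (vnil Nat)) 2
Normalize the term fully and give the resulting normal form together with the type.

normal form:
  λ (θ : Nat) → λ (ν : Nat) → 7
type:
  Nat → Nat → Nat


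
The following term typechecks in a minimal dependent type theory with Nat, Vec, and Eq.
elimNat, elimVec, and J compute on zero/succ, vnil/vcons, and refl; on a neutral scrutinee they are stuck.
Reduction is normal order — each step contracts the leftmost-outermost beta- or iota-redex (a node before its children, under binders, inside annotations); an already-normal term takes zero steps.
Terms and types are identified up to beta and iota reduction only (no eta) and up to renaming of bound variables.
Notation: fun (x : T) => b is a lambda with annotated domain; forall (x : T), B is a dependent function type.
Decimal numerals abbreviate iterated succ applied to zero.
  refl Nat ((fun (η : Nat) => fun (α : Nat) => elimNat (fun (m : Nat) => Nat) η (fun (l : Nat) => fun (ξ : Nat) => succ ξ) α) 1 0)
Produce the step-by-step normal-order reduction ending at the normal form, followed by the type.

reduction (normal order):
  refl Nat ((fun (η : Nat) => fun (α : Nat) => elimNat (fun (m : Nat) => Nat) η (fun (l : Nat) => fun (ξ : Nat) => succ ξ) α) 1 0)
  ~> refl Nat ((fun (η : Nat) => elimNat (fun (α : Nat) => Nat) 1 (fun (m : Nat) => fun (l : Nat) => succ l) η) 0)
  ~> refl Nat (elimNat (fun (η : Nat) => Nat) 1 (fun (α : Nat) => fun (m : Nat) => succ m) 0)
  ~> refl Nat 1
type:
  Eq Nat 1 1


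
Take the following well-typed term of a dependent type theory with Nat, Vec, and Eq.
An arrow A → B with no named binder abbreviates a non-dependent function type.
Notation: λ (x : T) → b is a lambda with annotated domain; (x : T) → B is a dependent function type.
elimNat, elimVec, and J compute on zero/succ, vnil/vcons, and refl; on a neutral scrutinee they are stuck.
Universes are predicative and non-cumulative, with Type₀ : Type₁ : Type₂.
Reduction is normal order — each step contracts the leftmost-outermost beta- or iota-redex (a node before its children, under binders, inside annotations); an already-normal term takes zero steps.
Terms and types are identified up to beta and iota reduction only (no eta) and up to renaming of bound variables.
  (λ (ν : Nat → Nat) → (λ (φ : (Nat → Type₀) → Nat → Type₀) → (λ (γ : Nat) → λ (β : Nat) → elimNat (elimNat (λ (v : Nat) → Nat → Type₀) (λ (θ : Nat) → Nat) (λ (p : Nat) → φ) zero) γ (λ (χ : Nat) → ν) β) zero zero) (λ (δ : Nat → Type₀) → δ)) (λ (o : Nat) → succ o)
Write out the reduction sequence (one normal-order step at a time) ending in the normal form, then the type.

normal-order reduction sequence:
  (λ (ν : Nat → Nat) → (λ (φ : (Nat → Type₀) → Nat → Type₀) → (λ (γ : Nat) → λ (β : Nat) → elimNat (elimNat (λ (v : Nat) → Nat → Type₀) (λ (θ : Nat) → Nat) (λ (p : Nat) → φ) zero) γ (λ (χ : Nat) → ν) β) zero zero) (λ (δ : Nat → Type₀) → δ)) (λ (o : Nat) → succ o)
  ~> (λ (ν : (Nat → Type₀) → Nat → Type₀) → (λ (φ : Nat) → λ (γ : Nat) → elimNat (elimNat (λ (β : Nat) → Nat → Type₀) (λ (v : Nat) → Nat) (λ (θ : Nat) → ν) zero) φ (λ (p : Nat) → λ (χ : Nat) → succ χ) γ) zero zero) (λ (δ : Nat → Type₀) → δ)
  ~> (λ (ν : Nat) → λ (φ : Nat) → elimNat (elimNat (λ (γ : Nat) → Nat → Type₀) (λ (β : Nat) → Nat) (λ (v : Nat) → λ (θ : Nat → Type₀) → θ) zero) ν (λ (p : Nat) → λ (χ : Nat) → succ χ) φ) zero zero
  ~> (λ (ν : Nat) → elimNat (elimNat (λ (φ : Nat) → Nat → Type₀) (λ (γ : Nat) → Nat) (λ (β : Nat) → λ (v : Nat → Type₀) → v) zero) zero (λ (θ : Nat) → λ (p : Nat) → succ p) ν) zero
  ~> elimNat (elimNat (λ (ν : Nat) → Nat → Type₀) (λ (φ : Nat) → Nat) (λ (γ : Nat) → λ (β : Nat → Type₀) → β) zero) zero (λ (v : Nat) → λ (θ : Nat) → succ θ) zero
  ~> zero
type:
  Nat


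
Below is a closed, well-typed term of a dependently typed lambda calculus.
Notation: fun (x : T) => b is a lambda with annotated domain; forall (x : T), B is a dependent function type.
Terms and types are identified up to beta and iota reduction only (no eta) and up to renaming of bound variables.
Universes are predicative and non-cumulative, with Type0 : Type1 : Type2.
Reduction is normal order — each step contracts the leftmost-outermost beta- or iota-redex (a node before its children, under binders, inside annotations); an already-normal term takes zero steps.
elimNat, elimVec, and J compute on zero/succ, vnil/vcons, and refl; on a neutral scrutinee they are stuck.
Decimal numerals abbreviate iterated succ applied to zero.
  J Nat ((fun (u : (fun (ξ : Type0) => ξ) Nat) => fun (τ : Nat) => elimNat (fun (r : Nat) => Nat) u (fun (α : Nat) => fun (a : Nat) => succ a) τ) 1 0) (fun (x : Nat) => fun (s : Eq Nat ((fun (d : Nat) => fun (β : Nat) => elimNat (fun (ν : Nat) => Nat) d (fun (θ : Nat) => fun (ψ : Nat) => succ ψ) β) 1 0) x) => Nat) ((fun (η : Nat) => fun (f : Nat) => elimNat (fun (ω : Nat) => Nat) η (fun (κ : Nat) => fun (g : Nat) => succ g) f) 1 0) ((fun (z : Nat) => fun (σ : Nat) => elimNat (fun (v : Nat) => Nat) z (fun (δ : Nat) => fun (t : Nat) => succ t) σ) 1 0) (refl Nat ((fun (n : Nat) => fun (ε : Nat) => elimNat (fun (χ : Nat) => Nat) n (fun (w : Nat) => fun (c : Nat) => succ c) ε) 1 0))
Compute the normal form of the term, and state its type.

normal form:
  1
type:
  Nat


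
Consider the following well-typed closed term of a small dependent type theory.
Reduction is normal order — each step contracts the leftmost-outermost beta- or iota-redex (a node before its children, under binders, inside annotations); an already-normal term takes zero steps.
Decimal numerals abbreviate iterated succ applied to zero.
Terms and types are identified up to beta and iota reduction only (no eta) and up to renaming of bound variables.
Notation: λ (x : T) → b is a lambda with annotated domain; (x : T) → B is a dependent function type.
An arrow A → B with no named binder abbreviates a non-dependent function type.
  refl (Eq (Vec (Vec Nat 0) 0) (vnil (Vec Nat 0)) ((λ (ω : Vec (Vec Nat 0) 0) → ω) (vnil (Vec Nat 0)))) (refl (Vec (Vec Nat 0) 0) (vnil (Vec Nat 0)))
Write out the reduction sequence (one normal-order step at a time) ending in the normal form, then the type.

normal-order reduction:
  refl (Eq (Vec (Vec Nat 0) 0) (vnil (Vec Nat 0)) ((λ (ω : Vec (Vec Nat 0) 0) → ω) (vnil (Vec Nat 0)))) (refl (Vec (Vec Nat 0) 0) (vnil (Vec Nat 0)))
  ~> refl (Eq (Vec (Vec Nat 0) 0) (vnil (Vec Nat 0)) (vnil (Vec Nat 0))) (refl (Vec (Vec Nat 0) 0) (vnil (Vec Nat 0)))
the term's type:
  Eq (Eq (Vec (Vec Nat 0) 0) (vnil (Vec Nat 0)) (vnil (Vec Nat 0))) (refl (Vec (Vec Nat 0) 0) (vnil (Vec Nat 0))) (refl (Vec (Vec Nat 0) 0) (vnil (Vec Nat 0)))


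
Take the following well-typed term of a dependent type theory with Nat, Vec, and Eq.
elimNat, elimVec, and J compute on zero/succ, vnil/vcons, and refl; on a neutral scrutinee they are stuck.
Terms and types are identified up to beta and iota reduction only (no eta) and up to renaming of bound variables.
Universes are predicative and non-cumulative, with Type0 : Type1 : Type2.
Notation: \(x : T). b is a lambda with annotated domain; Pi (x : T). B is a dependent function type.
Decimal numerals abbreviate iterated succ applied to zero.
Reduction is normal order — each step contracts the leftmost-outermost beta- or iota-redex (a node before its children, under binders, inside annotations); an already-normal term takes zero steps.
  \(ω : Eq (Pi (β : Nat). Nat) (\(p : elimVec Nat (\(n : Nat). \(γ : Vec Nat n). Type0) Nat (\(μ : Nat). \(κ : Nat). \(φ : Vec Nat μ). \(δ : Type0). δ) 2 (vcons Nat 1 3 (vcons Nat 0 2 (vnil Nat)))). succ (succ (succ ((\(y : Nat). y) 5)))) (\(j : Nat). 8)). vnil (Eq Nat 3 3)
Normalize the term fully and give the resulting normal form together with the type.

reduced normal form:
  \(ω : Eq (Pi (β : Nat). Nat) (\(p : Nat). 8) (\(n : Nat). 8)). vnil (Eq Nat 3 3)
inferred type:
  Pi (ω : Eq (Pi (β : Nat). Nat) (\(p : Nat). 8) (\(n : Nat). 8)). Vec (Eq Nat 3 3) 0


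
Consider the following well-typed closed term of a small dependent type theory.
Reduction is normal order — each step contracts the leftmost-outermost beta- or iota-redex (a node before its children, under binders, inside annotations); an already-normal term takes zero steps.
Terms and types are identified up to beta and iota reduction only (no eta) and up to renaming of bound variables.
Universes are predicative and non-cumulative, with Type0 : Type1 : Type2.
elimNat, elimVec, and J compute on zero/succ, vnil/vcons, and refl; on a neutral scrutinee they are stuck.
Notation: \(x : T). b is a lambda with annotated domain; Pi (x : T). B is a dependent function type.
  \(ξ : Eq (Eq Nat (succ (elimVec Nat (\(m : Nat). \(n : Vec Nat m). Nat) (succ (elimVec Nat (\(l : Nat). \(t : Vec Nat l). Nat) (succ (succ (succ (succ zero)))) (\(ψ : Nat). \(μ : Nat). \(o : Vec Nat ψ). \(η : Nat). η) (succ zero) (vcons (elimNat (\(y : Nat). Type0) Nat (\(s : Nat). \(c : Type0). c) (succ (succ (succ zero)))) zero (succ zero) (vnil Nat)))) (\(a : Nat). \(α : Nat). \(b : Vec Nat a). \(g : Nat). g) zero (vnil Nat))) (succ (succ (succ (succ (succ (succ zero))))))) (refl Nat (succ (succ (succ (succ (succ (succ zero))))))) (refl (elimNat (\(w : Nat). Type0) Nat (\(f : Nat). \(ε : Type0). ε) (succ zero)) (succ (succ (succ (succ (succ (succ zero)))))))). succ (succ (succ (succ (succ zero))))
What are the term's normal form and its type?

normal form:
  \(ξ : Eq (Eq Nat (succ (succ (succ (succ (succ (succ zero)))))) (succ (succ (succ (succ (succ (succ zero))))))) (refl Nat (succ (succ (succ (succ (succ (succ zero))))))) (refl Nat (succ (succ (succ (succ (succ (succ zero)))))))). succ (succ (succ (succ (succ zero))))
type:
  Pi (ξ : Eq (Eq Nat (succ (succ (succ (succ (succ (succ zero)))))) (succ (succ (succ (succ (succ (succ zero))))))) (refl Nat (succ (succ (succ (succ (succ (succ zero))))))) (refl Nat (succ (succ (succ (succ (succ (succ zero)))))))). Nat
observation: contracting an elimVec iota-redex first, the term normalizes in 11 steps.


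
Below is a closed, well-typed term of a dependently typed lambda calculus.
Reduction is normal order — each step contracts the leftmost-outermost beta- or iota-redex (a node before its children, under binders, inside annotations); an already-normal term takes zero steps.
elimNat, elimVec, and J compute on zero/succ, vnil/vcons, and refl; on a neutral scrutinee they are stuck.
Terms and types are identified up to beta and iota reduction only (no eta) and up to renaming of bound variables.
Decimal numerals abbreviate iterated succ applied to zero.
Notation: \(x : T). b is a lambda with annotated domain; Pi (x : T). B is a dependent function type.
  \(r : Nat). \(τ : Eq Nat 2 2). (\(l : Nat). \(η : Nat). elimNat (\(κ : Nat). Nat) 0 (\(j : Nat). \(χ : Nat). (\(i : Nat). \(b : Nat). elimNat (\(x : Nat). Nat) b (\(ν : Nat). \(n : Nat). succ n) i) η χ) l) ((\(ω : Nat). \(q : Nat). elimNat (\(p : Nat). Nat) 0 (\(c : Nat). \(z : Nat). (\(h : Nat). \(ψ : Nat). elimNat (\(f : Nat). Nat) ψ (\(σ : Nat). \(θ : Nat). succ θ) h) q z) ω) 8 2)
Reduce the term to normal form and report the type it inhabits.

normal form:
  \(r : Nat). \(τ : Eq Nat 2 2). \(l : Nat). elimNat (\(η : Nat). Nat) (elimNat (\(κ : Nat). Nat) (elimNat (\(j : Nat). Nat) (elimNat (\(χ : Nat). Nat) (elimNat (\(i : Nat). Nat) (elimNat (\(b : Nat). Nat) (elimNat (\(x : Nat). Nat) (elimNat (\(ν : Nat). Nat) (elimNat (\(n : Nat). Nat) (elimNat (\(ω : Nat). Nat) (elimNat (\(q : Nat). Nat) (elimNat (\(p : Nat). Nat) (elimNat (\(c : Nat). Nat) (elimNat (\(z : Nat). Nat) (elimNat (\(h : Nat). Nat) (elimNat (\(ψ : Nat). Nat) 0 (\(f : Nat). \(σ : Nat). succ σ) l) (\(θ : Nat). \(s : Nat). succ s) l) (\(ε : Nat). \(k : Nat). succ k) l) (\(v : Nat). \(φ : Nat). succ φ) l) (\(y : Nat). \(t : Nat). succ t) l) (\(m : Nat). \(w : Nat). succ w) l) (\(u : Nat). \(d : Nat). succ d) l) (\(γ : Nat). \(e : Nat). succ e) l) (\(α : Nat). \(δ : Nat). succ δ) l) (\(g : Nat). \(β : Nat). succ β) l) (\(ρ : Nat). \(o : Nat). succ o) l) (\(ζ : Nat). \(ξ : Nat). succ ξ) l) (\(μ : Nat). \(a : Nat). succ a) l) (\(x1 : Nat). \(x2 : Nat). succ x2) l) (\(x3 : Nat). \(x4 : Nat). succ x4) l) (\(x5 : Nat). \(x6 : Nat). succ x6) l
the term's type:
  Pi (r : Nat). Pi (τ : Eq Nat 2 2). Pi (l : Nat). Nat


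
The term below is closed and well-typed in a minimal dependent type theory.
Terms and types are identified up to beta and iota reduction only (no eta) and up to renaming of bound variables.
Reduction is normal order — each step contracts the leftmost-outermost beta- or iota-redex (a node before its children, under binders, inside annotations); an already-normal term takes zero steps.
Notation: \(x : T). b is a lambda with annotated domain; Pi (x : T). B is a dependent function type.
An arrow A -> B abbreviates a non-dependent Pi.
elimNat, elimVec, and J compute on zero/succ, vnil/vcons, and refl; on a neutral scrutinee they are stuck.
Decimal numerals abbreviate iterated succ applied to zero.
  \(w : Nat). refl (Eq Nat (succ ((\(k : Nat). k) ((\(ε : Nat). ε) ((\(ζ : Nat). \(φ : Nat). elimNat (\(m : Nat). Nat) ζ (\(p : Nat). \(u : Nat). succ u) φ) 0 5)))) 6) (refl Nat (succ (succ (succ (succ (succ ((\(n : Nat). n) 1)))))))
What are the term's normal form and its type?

reduced normal form:
  \(w : Nat). refl (Eq Nat 6 6) (refl Nat 6)
the term's type:
  Nat -> Eq (Eq Nat 6 6) (refl Nat 6) (refl Nat 6)
observation: the term reaches its normal form after 21 normal-order steps.


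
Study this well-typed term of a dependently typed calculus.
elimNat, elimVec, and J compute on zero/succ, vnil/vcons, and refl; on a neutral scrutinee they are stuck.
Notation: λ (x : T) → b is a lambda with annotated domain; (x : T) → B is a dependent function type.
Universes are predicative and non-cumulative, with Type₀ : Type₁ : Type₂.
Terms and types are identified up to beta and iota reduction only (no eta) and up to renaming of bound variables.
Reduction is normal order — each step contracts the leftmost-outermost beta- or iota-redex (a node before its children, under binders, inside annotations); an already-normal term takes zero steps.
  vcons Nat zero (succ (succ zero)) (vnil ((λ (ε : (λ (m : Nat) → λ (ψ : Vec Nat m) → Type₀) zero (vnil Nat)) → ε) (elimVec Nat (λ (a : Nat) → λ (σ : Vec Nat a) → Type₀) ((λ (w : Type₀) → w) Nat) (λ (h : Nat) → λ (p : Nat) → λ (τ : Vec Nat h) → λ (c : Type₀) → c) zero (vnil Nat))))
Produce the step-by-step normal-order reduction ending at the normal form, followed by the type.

normal-order reduction sequence:
  vcons Nat zero (succ (succ zero)) (vnil ((λ (ε : (λ (m : Nat) → λ (ψ : Vec Nat m) → Type₀) zero (vnil Nat)) → ε) (elimVec Nat (λ (a : Nat) → λ (σ : Vec Nat a) → Type₀) ((λ (w : Type₀) → w) Nat) (λ (h : Nat) → λ (p : Nat) → λ (τ : Vec Nat h) → λ (c : Type₀) → c) zero (vnil Nat))))
  ~> vcons Nat zero (succ (succ zero)) (vnil (elimVec Nat (λ (ε : Nat) → λ (m : Vec Nat ε) → Type₀) ((λ (ψ : Type₀) → ψ) Nat) (λ (a : Nat) → λ (σ : Nat) → λ (w : Vec Nat a) → λ (h : Type₀) → h) zero (vnil Nat)))
  ~> vcons Nat zero (succ (succ zero)) (vnil ((λ (ε : Type₀) → ε) Nat))
  ~> vcons Nat zero (succ (succ zero)) (vnil Nat)
the term's type:
  Vec Nat (succ zero)
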